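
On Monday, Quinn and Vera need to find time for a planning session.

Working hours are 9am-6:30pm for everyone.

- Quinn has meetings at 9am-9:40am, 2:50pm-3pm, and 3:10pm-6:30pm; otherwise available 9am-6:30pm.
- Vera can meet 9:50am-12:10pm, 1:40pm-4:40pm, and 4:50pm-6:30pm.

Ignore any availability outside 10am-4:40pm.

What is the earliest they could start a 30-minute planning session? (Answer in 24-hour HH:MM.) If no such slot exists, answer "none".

Quinn free within 09:00–18:30: 09:40–14:50, 15:00–15:10.
Quinn ∩ Vera: 09:50–12:10, 13:40–14:50, 15:00–15:10.
Restricted to 10:00–16:40: 10:00–12:10, 13:40–14:50, 15:00–15:10.
Windows ≥ 30 min: 10:00–12:10, 13:40–14:50.
Earliest such window starts at 10:00.

10:00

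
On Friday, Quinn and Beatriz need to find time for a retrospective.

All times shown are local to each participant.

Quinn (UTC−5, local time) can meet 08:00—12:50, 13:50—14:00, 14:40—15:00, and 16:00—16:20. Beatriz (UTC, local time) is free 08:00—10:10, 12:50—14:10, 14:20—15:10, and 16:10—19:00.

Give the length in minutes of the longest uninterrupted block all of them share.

Quinn → UTC: 13:00–17:50, 18:50–19:00, 19:40–20:00, 21:00–21:20.
Beatriz → UTC: 08:00–10:10, 12:50–14:10, 14:20–15:10, 16:10–19:00.
Quinn ∩ Beatriz: 13:00–14:10, 14:20–15:10, 16:10–17:50, 18:50–19:00.
Common window lengths: 70, 50, 100, 10 min; longest is 100.

100 minutes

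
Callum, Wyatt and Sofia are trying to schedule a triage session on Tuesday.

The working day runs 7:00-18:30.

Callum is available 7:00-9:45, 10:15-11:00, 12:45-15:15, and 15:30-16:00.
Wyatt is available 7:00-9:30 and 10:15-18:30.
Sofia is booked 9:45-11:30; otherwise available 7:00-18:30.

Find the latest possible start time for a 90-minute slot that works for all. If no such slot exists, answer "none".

13:45

Sofia free within 07:00–18:30: 07:00–09:45, 11:30–18:30.
Callum ∩ Wyatt: 07:00–09:30, 10:15–11:00, 12:45–15:15, 15:30–16:00.
Callum ∩ Wyatt ∩ Sofia: 07:00–09:30, 12:45–15:15, 15:30–16:00.
Windows ≥ 90 min: 07:00–09:30, 12:45–15:15.
Latest start in the last window 12:45–15:15 is 15:15 − 90 min = 13:45.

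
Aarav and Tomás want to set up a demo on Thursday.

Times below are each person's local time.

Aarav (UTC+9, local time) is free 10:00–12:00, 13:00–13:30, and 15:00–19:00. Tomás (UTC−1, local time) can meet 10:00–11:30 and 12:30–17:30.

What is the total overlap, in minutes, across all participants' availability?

0 minutes

Aarav → UTC: 01:00–03:00, 04:00–04:30, 06:00–10:00.
Tomás → UTC: 11:00–12:30, 13:30–18:30.
Aarav ∩ Tomás: (none).
Total common minutes: 0.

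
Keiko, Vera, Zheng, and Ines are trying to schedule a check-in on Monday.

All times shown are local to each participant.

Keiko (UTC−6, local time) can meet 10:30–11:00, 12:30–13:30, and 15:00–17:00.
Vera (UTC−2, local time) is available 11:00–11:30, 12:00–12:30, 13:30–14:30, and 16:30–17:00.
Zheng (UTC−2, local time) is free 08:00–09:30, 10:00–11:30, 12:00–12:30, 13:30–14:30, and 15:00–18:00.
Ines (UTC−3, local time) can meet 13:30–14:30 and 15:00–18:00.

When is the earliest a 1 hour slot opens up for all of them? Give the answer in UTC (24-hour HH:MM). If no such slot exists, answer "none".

none

Keiko → UTC: 16:30–17:00, 18:30–19:30, 21:00–23:00.
Vera → UTC: 13:00–13:30, 14:00–14:30, 15:30–16:30, 18:30–19:00.
Zheng → UTC: 10:00–11:30, 12:00–13:30, 14:00–14:30, 15:30–16:30, 17:00–20:00.
Ines → UTC: 16:30–17:30, 18:00–21:00.
Keiko ∩ Vera: 18:30–19:00.
Keiko ∩ Vera ∩ Zheng: 18:30–19:00.
Keiko ∩ Vera ∩ Zheng ∩ Ines: 18:30–19:00.
Windows ≥ 60 min: (none).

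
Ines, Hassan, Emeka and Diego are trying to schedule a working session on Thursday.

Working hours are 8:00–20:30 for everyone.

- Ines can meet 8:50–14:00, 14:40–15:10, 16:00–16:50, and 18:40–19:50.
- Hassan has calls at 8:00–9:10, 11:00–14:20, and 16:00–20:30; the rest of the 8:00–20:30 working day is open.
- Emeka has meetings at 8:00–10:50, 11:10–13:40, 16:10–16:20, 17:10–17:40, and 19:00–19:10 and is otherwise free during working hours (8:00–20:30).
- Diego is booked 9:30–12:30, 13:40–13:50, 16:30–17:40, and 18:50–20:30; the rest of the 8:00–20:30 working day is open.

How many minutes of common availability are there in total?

Hassan free within 08:00–20:30: 09:10–11:00, 14:20–16:00.
Emeka free within 08:00–20:30: 10:50–11:10, 13:40–16:10, 16:20–17:10, 17:40–19:00, 19:10–20:30.
Diego free within 08:00–20:30: 08:00–09:30, 12:30–13:40, 13:50–16:30, 17:40–18:50.
Ines ∩ Hassan: 09:10–11:00, 14:40–15:10.
Ines ∩ Hassan ∩ Emeka: 10:50–11:00, 14:40–15:10.
Ines ∩ Hassan ∩ Emeka ∩ Diego: 14:40–15:10.
Total common minutes: 30.

30 minutes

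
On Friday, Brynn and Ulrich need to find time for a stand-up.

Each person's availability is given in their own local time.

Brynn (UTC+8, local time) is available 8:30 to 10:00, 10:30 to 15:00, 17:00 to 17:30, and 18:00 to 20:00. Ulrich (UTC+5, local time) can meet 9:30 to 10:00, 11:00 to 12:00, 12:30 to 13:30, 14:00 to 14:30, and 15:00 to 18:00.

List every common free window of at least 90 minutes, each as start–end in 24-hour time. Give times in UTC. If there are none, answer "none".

Brynn → UTC: 00:30–02:00, 02:30–07:00, 09:00–09:30, 10:00–12:00.
Ulrich → UTC: 04:30–05:00, 06:00–07:00, 07:30–08:30, 09:00–09:30, 10:00–13:00.
Brynn ∩ Ulrich: 04:30–05:00, 06:00–07:00, 09:00–09:30, 10:00–12:00.
Windows ≥ 90 min: 10:00–12:00.

10:00–12:00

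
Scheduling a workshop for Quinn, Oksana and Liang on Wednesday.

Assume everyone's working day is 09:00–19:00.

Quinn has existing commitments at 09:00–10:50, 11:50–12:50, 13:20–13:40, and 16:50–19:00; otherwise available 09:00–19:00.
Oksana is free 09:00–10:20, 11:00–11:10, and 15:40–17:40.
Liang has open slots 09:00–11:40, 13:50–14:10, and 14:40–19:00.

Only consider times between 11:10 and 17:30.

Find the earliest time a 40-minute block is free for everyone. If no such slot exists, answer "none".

15:40

Quinn free within 09:00–19:00: 10:50–11:50, 12:50–13:20, 13:40–16:50.
Quinn ∩ Oksana: 11:00–11:10, 15:40–16:50.
Quinn ∩ Oksana ∩ Liang: 11:00–11:10, 15:40–16:50.
Restricted to 11:10–17:30: 15:40–16:50.
Windows ≥ 40 min: 15:40–16:50.
Earliest such window starts at 15:40.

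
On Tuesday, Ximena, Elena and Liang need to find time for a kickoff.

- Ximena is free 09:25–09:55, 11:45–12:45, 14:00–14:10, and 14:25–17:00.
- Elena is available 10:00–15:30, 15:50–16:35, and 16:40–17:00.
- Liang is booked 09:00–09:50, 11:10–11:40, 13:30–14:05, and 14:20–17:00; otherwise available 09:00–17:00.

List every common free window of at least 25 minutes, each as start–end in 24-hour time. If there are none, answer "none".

Liang free within 09:00–17:00: 09:50–11:10, 11:40–13:30, 14:05–14:20.
Ximena ∩ Elena: 11:45–12:45, 14:00–14:10, 14:25–15:30, 15:50–16:35, 16:40–17:00.
Ximena ∩ Elena ∩ Liang: 11:45–12:45, 14:05–14:10.
Windows ≥ 25 min: 11:45–12:45.

11:45–12:45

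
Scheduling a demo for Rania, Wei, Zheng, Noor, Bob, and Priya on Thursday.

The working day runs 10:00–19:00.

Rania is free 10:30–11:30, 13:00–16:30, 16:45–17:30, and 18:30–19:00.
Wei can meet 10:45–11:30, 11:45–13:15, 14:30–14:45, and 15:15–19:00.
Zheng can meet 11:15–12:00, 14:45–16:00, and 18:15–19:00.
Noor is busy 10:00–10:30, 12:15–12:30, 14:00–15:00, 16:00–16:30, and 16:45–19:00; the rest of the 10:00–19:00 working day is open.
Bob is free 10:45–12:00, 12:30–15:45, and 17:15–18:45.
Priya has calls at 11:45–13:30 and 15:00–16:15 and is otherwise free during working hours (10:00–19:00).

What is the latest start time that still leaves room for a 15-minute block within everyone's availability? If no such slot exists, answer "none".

Noor free within 10:00–19:00: 10:30–12:15, 12:30–14:00, 15:00–16:00, 16:30–16:45.
Priya free within 10:00–19:00: 10:00–11:45, 13:30–15:00, 16:15–19:00.
Rania ∩ Wei: 10:45–11:30, 13:00–13:15, 14:30–14:45, 15:15–16:30, 16:45–17:30, 18:30–19:00.
Rania ∩ Wei ∩ Zheng: 11:15–11:30, 15:15–16:00, 18:30–19:00.
Rania ∩ Wei ∩ Zheng ∩ Noor: 11:15–11:30, 15:15–16:00.
Rania ∩ Wei ∩ Zheng ∩ Noor ∩ Bob: 11:15–11:30, 15:15–15:45.
Rania ∩ Wei ∩ Zheng ∩ Noor ∩ Bob ∩ Priya: 11:15–11:30.
Windows ≥ 15 min: 11:15–11:30.
Latest start in the last window 11:15–11:30 is 11:30 − 15 min = 11:15.

11:15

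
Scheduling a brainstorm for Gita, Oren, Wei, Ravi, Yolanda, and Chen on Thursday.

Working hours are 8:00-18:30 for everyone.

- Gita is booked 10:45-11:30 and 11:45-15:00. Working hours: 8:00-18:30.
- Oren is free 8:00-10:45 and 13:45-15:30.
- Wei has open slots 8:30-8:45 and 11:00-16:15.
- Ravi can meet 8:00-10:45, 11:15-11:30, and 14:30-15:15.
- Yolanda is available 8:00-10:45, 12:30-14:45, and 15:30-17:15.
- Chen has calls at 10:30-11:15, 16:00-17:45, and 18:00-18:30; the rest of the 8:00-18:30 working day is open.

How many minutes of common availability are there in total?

Gita free within 08:00–18:30: 08:00–10:45, 11:30–11:45, 15:00–18:30.
Chen free within 08:00–18:30: 08:00–10:30, 11:15–16:00, 17:45–18:00.
Gita ∩ Oren: 08:00–10:45, 15:00–15:30.
Gita ∩ Oren ∩ Wei: 08:30–08:45, 15:00–15:30.
Gita ∩ Oren ∩ Wei ∩ Ravi: 08:30–08:45, 15:00–15:15.
Gita ∩ Oren ∩ Wei ∩ Ravi ∩ Yolanda: 08:30–08:45.
Gita ∩ Oren ∩ Wei ∩ Ravi ∩ Yolanda ∩ Chen: 08:30–08:45.
Total common minutes: 15.

15 minutes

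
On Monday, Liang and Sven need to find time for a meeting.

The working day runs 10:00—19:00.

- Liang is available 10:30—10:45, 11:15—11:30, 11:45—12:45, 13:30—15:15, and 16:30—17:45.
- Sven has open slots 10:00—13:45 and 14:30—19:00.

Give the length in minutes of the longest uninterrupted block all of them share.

75 minutes

Liang ∩ Sven: 10:30–10:45, 11:15–11:30, 11:45–12:45, 13:30–13:45, 14:30–15:15, 16:30–17:45.
Common window lengths: 15, 15, 60, 15, 45, 75 min; longest is 75.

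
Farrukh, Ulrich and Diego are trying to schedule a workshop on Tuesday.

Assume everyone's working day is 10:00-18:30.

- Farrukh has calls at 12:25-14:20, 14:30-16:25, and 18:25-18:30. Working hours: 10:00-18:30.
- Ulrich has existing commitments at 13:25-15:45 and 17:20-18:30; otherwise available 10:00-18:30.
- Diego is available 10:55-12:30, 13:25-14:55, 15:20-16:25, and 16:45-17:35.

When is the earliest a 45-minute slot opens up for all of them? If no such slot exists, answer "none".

10:55

Farrukh free within 10:00–18:30: 10:00–12:25, 14:20–14:30, 16:25–18:25.
Ulrich free within 10:00–18:30: 10:00–13:25, 15:45–17:20.
Farrukh ∩ Ulrich: 10:00–12:25, 16:25–17:20.
Farrukh ∩ Ulrich ∩ Diego: 10:55–12:25, 16:45–17:20.
Windows ≥ 45 min: 10:55–12:25.
Earliest such window starts at 10:55.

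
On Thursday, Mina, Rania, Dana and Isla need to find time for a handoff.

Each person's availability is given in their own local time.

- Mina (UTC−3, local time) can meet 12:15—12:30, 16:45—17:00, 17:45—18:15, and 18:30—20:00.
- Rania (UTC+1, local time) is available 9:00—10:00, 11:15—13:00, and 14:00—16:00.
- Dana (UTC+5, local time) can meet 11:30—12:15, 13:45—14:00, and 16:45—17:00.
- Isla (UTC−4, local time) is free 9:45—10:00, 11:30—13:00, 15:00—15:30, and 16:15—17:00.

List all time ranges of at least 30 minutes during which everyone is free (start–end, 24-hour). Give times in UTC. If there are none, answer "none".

Mina → UTC: 15:15–15:30, 19:45–20:00, 20:45–21:15, 21:30–23:00.
Rania → UTC: 08:00–09:00, 10:15–12:00, 13:00–15:00.
Dana → UTC: 06:30–07:15, 08:45–09:00, 11:45–12:00.
Isla → UTC: 13:45–14:00, 15:30–17:00, 19:00–19:30, 20:15–21:00.
Mina ∩ Rania: (none).
Mina ∩ Rania ∩ Dana: (none).
Mina ∩ Rania ∩ Dana ∩ Isla: (none).
Windows ≥ 30 min: (none).

none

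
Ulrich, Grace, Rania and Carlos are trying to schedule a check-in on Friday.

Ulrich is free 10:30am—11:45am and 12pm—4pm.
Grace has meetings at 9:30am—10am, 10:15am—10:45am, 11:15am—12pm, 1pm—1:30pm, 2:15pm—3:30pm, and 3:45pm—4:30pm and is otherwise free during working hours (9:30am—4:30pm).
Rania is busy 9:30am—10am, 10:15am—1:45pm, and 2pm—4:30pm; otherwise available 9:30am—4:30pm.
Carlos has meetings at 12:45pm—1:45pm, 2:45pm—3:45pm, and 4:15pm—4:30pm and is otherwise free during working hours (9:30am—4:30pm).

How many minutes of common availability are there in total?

Grace free within 09:30–16:30: 10:00–10:15, 10:45–11:15, 12:00–13:00, 13:30–14:15, 15:30–15:45.
Rania free within 09:30–16:30: 10:00–10:15, 13:45–14:00.
Carlos free within 09:30–16:30: 09:30–12:45, 13:45–14:45, 15:45–16:15.
Ulrich ∩ Grace: 10:45–11:15, 12:00–13:00, 13:30–14:15, 15:30–15:45.
Ulrich ∩ Grace ∩ Rania: 13:45–14:00.
Ulrich ∩ Grace ∩ Rania ∩ Carlos: 13:45–14:00.
Total common minutes: 15.

15 minutes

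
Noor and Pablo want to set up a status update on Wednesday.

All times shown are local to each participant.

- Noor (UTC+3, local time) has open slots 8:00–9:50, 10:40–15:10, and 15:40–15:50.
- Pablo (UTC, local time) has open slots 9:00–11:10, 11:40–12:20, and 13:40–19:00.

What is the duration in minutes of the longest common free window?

130 minutes

Noor → UTC: 05:00–06:50, 07:40–12:10, 12:40–12:50.
Pablo → UTC: 09:00–11:10, 11:40–12:20, 13:40–19:00.
Noor ∩ Pablo: 09:00–11:10, 11:40–12:10.
Common window lengths: 130, 30 min; longest is 130.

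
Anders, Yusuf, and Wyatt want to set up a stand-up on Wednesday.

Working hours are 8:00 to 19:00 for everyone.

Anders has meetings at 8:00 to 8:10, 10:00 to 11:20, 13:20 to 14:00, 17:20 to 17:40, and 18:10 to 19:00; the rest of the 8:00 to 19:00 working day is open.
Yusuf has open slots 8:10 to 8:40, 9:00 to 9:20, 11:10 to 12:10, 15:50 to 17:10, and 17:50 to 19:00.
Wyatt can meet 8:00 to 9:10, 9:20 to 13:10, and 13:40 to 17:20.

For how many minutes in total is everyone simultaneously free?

Anders free within 08:00–19:00: 08:10–10:00, 11:20–13:20, 14:00–17:20, 17:40–18:10.
Anders ∩ Yusuf: 08:10–08:40, 09:00–09:20, 11:20–12:10, 15:50–17:10, 17:50–18:10.
Anders ∩ Yusuf ∩ Wyatt: 08:10–08:40, 09:00–09:10, 11:20–12:10, 15:50–17:10.
Total common minutes: 30 + 10 + 50 + 80 = 170.

170 minutes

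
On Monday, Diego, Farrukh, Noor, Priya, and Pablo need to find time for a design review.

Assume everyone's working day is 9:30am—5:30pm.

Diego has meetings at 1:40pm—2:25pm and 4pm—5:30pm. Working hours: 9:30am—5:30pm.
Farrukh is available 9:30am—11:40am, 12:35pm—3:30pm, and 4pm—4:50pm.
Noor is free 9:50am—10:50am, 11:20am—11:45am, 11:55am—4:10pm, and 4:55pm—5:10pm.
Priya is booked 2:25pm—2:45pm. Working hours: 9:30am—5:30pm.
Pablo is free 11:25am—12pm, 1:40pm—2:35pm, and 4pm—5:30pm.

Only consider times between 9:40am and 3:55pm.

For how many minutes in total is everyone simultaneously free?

Diego free within 09:30–17:30: 09:30–13:40, 14:25–16:00.
Priya free within 09:30–17:30: 09:30–14:25, 14:45–17:30.
Diego ∩ Farrukh: 09:30–11:40, 12:35–13:40, 14:25–15:30.
Diego ∩ Farrukh ∩ Noor: 09:50–10:50, 11:20–11:40, 12:35–13:40, 14:25–15:30.
Diego ∩ Farrukh ∩ Noor ∩ Priya: 09:50–10:50, 11:20–11:40, 12:35–13:40, 14:45–15:30.
Diego ∩ Farrukh ∩ Noor ∩ Priya ∩ Pablo: 11:25–11:40.
Restricted to 09:40–15:55: 11:25–11:40.
Total common minutes: 15.

15 minutes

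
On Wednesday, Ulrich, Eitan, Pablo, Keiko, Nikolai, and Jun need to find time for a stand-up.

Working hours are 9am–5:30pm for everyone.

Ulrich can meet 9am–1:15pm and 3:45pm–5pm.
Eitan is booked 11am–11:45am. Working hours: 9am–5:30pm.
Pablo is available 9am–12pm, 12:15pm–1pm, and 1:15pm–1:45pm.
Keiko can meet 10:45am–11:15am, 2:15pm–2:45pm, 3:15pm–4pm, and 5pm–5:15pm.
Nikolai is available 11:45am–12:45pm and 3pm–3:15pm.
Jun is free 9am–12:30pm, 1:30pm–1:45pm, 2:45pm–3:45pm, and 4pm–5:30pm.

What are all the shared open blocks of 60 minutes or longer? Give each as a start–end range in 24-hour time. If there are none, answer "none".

none

Eitan free within 09:00–17:30: 09:00–11:00, 11:45–17:30.
Ulrich ∩ Eitan: 09:00–11:00, 11:45–13:15, 15:45–17:00.
Ulrich ∩ Eitan ∩ Pablo: 09:00–11:00, 11:45–12:00, 12:15–13:00.
Ulrich ∩ Eitan ∩ Pablo ∩ Keiko: 10:45–11:00.
Ulrich ∩ Eitan ∩ Pablo ∩ Keiko ∩ Nikolai: (none).
Ulrich ∩ Eitan ∩ Pablo ∩ Keiko ∩ Nikolai ∩ Jun: (none).
Windows ≥ 60 min: (none).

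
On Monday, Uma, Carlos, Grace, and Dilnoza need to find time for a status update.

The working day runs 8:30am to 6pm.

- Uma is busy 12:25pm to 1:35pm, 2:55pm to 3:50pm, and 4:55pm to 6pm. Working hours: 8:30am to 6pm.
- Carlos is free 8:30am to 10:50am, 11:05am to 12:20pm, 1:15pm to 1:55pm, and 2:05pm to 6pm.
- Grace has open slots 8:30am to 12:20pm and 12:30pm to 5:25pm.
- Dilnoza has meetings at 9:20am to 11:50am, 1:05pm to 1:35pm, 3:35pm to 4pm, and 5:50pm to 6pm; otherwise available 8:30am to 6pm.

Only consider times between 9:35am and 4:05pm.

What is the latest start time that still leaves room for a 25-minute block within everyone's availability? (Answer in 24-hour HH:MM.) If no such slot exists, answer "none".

14:30

Uma free within 08:30–18:00: 08:30–12:25, 13:35–14:55, 15:50–16:55.
Dilnoza free within 08:30–18:00: 08:30–09:20, 11:50–13:05, 13:35–15:35, 16:00–17:50.
Uma ∩ Carlos: 08:30–10:50, 11:05–12:20, 13:35–13:55, 14:05–14:55, 15:50–16:55.
Uma ∩ Carlos ∩ Grace: 08:30–10:50, 11:05–12:20, 13:35–13:55, 14:05–14:55, 15:50–16:55.
Uma ∩ Carlos ∩ Grace ∩ Dilnoza: 08:30–09:20, 11:50–12:20, 13:35–13:55, 14:05–14:55, 16:00–16:55.
Restricted to 09:35–16:05: 11:50–12:20, 13:35–13:55, 14:05–14:55, 16:00–16:05.
Windows ≥ 25 min: 11:50–12:20, 14:05–14:55.
Latest start in the last window 14:05–14:55 is 14:55 − 25 min = 14:30.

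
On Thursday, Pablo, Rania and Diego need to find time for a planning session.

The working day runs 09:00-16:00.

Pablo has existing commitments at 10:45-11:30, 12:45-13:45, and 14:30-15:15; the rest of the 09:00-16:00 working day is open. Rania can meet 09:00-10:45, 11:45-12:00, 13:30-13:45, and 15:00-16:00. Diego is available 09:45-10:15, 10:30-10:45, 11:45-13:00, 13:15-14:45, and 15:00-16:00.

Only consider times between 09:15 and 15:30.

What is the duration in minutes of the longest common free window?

Pablo free within 09:00–16:00: 09:00–10:45, 11:30–12:45, 13:45–14:30, 15:15–16:00.
Pablo ∩ Rania: 09:00–10:45, 11:45–12:00, 15:15–16:00.
Pablo ∩ Rania ∩ Diego: 09:45–10:15, 10:30–10:45, 11:45–12:00, 15:15–16:00.
Restricted to 09:15–15:30: 09:45–10:15, 10:30–10:45, 11:45–12:00, 15:15–15:30.
Common window lengths: 30, 15, 15, 15 min; longest is 30.

30 minutes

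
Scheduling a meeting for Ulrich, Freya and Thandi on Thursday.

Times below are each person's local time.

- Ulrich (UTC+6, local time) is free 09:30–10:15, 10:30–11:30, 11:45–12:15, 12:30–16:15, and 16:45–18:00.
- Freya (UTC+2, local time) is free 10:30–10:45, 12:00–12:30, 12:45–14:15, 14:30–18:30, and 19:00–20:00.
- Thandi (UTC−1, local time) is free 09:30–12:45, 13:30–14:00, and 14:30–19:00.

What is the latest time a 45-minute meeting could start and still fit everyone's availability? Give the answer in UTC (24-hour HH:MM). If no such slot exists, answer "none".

11:15

Ulrich → UTC: 03:30–04:15, 04:30–05:30, 05:45–06:15, 06:30–10:15, 10:45–12:00.
Freya → UTC: 08:30–08:45, 10:00–10:30, 10:45–12:15, 12:30–16:30, 17:00–18:00.
Thandi → UTC: 10:30–13:45, 14:30–15:00, 15:30–20:00.
Ulrich ∩ Freya: 08:30–08:45, 10:00–10:15, 10:45–12:00.
Ulrich ∩ Freya ∩ Thandi: 10:45–12:00.
Windows ≥ 45 min: 10:45–12:00.
Latest start in the last window 10:45–12:00 is 12:00 − 45 min = 11:15.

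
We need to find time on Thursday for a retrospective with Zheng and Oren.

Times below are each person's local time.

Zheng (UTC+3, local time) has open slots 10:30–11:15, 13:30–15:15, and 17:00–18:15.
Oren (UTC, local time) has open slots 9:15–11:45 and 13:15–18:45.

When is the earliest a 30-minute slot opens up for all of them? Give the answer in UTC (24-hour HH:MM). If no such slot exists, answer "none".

Zheng → UTC: 07:30–08:15, 10:30–12:15, 14:00–15:15.
Oren → UTC: 09:15–11:45, 13:15–18:45.
Zheng ∩ Oren: 10:30–11:45, 14:00–15:15.
Windows ≥ 30 min: 10:30–11:45, 14:00–15:15.
Earliest such window starts at 10:30.

10:30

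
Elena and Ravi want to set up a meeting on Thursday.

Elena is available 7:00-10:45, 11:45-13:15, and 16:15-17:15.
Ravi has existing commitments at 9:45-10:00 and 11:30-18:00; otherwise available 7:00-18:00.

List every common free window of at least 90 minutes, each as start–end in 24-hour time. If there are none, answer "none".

07:00–09:45

Ravi free within 07:00–18:00: 07:00–09:45, 10:00–11:30.
Elena ∩ Ravi: 07:00–09:45, 10:00–10:45.
Windows ≥ 90 min: 07:00–09:45.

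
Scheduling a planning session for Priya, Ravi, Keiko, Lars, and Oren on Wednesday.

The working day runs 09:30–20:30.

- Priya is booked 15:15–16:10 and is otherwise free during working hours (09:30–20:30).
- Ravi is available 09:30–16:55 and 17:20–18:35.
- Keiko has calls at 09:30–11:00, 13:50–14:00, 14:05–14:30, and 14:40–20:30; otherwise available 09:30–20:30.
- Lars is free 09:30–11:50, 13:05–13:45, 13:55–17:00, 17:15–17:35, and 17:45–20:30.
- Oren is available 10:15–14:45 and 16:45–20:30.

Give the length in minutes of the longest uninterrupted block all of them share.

Priya free within 09:30–20:30: 09:30–15:15, 16:10–20:30.
Keiko free within 09:30–20:30: 11:00–13:50, 14:00–14:05, 14:30–14:40.
Priya ∩ Ravi: 09:30–15:15, 16:10–16:55, 17:20–18:35.
Priya ∩ Ravi ∩ Keiko: 11:00–13:50, 14:00–14:05, 14:30–14:40.
Priya ∩ Ravi ∩ Keiko ∩ Lars: 11:00–11:50, 13:05–13:45, 14:00–14:05, 14:30–14:40.
Priya ∩ Ravi ∩ Keiko ∩ Lars ∩ Oren: 11:00–11:50, 13:05–13:45, 14:00–14:05, 14:30–14:40.
Common window lengths: 50, 40, 5, 10 min; longest is 50.

50 minutes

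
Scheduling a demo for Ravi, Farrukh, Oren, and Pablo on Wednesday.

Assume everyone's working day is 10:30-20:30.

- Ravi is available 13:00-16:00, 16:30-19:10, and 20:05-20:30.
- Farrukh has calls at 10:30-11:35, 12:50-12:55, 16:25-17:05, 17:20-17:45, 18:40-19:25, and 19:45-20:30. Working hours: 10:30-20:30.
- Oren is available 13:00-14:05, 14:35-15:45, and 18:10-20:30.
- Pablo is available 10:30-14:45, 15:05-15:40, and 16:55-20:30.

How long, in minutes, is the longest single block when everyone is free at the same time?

Farrukh free within 10:30–20:30: 11:35–12:50, 12:55–16:25, 17:05–17:20, 17:45–18:40, 19:25–19:45.
Ravi ∩ Farrukh: 13:00–16:00, 17:05–17:20, 17:45–18:40.
Ravi ∩ Farrukh ∩ Oren: 13:00–14:05, 14:35–15:45, 18:10–18:40.
Ravi ∩ Farrukh ∩ Oren ∩ Pablo: 13:00–14:05, 14:35–14:45, 15:05–15:40, 18:10–18:40.
Common window lengths: 65, 10, 35, 30 min; longest is 65.

65 minutes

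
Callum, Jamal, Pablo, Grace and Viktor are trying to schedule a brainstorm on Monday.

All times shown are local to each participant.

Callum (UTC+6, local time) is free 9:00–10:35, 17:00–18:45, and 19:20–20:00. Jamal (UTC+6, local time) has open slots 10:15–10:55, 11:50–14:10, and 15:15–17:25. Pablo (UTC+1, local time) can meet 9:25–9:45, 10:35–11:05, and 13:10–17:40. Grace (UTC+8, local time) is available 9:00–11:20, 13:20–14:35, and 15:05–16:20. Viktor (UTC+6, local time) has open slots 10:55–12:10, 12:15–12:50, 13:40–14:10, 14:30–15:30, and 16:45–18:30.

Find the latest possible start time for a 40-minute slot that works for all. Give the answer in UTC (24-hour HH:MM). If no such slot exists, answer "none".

Callum → UTC: 03:00–04:35, 11:00–12:45, 13:20–14:00.
Jamal → UTC: 04:15–04:55, 05:50–08:10, 09:15–11:25.
Pablo → UTC: 08:25–08:45, 09:35–10:05, 12:10–16:40.
Grace → UTC: 01:00–03:20, 05:20–06:35, 07:05–08:20.
Viktor → UTC: 04:55–06:10, 06:15–06:50, 07:40–08:10, 08:30–09:30, 10:45–12:30.
Callum ∩ Jamal: 04:15–04:35, 11:00–11:25.
Callum ∩ Jamal ∩ Pablo: (none).
Callum ∩ Jamal ∩ Pablo ∩ Grace: (none).
Callum ∩ Jamal ∩ Pablo ∩ Grace ∩ Viktor: (none).
Windows ≥ 40 min: (none).

none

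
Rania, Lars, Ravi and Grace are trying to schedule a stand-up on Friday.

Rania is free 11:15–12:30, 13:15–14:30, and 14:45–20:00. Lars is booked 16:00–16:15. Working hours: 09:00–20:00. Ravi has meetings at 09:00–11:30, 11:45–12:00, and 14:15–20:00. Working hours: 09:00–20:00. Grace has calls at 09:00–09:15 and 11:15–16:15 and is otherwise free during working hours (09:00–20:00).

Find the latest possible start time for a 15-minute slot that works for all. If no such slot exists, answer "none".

none

Lars free within 09:00–20:00: 09:00–16:00, 16:15–20:00.
Ravi free within 09:00–20:00: 11:30–11:45, 12:00–14:15.
Grace free within 09:00–20:00: 09:15–11:15, 16:15–20:00.
Rania ∩ Lars: 11:15–12:30, 13:15–14:30, 14:45–16:00, 16:15–20:00.
Rania ∩ Lars ∩ Ravi: 11:30–11:45, 12:00–12:30, 13:15–14:15.
Rania ∩ Lars ∩ Ravi ∩ Grace: (none).
Windows ≥ 15 min: (none).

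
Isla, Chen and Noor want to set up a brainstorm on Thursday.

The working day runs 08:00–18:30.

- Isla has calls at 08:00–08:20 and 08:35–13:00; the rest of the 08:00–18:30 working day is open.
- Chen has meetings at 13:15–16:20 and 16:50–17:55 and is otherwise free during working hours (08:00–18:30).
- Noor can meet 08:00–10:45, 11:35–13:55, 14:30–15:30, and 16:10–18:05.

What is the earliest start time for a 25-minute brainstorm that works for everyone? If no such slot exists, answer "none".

Isla free within 08:00–18:30: 08:20–08:35, 13:00–18:30.
Chen free within 08:00–18:30: 08:00–13:15, 16:20–16:50, 17:55–18:30.
Isla ∩ Chen: 08:20–08:35, 13:00–13:15, 16:20–16:50, 17:55–18:30.
Isla ∩ Chen ∩ Noor: 08:20–08:35, 13:00–13:15, 16:20–16:50, 17:55–18:05.
Windows ≥ 25 min: 16:20–16:50.
Earliest such window starts at 16:20.

16:20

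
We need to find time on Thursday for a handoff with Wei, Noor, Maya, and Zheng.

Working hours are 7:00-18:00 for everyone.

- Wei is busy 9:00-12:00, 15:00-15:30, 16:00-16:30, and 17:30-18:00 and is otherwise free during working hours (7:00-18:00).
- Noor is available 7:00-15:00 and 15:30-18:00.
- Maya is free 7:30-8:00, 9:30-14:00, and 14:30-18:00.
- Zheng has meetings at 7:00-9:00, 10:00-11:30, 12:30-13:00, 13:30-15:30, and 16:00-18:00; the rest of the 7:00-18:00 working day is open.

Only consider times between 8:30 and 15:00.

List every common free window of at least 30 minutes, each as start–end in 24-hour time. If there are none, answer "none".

12:00–12:30, 13:00–13:30

Wei free within 07:00–18:00: 07:00–09:00, 12:00–15:00, 15:30–16:00, 16:30–17:30.
Zheng free within 07:00–18:00: 09:00–10:00, 11:30–12:30, 13:00–13:30, 15:30–16:00.
Wei ∩ Noor: 07:00–09:00, 12:00–15:00, 15:30–16:00, 16:30–17:30.
Wei ∩ Noor ∩ Maya: 07:30–08:00, 12:00–14:00, 14:30–15:00, 15:30–16:00, 16:30–17:30.
Wei ∩ Noor ∩ Maya ∩ Zheng: 12:00–12:30, 13:00–13:30, 15:30–16:00.
Restricted to 08:30–15:00: 12:00–12:30, 13:00–13:30.
Windows ≥ 30 min: 12:00–12:30, 13:00–13:30.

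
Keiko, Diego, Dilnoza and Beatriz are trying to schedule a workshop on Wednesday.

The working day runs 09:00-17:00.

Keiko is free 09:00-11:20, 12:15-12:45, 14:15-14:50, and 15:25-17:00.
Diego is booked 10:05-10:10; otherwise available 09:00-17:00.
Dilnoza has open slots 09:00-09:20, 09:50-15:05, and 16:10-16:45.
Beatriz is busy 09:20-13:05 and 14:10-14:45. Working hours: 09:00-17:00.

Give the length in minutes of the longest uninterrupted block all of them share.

35 minutes

Diego free within 09:00–17:00: 09:00–10:05, 10:10–17:00.
Beatriz free within 09:00–17:00: 09:00–09:20, 13:05–14:10, 14:45–17:00.
Keiko ∩ Diego: 09:00–10:05, 10:10–11:20, 12:15–12:45, 14:15–14:50, 15:25–17:00.
Keiko ∩ Diego ∩ Dilnoza: 09:00–09:20, 09:50–10:05, 10:10–11:20, 12:15–12:45, 14:15–14:50, 16:10–16:45.
Keiko ∩ Diego ∩ Dilnoza ∩ Beatriz: 09:00–09:20, 14:45–14:50, 16:10–16:45.
Common window lengths: 20, 5, 35 min; longest is 35.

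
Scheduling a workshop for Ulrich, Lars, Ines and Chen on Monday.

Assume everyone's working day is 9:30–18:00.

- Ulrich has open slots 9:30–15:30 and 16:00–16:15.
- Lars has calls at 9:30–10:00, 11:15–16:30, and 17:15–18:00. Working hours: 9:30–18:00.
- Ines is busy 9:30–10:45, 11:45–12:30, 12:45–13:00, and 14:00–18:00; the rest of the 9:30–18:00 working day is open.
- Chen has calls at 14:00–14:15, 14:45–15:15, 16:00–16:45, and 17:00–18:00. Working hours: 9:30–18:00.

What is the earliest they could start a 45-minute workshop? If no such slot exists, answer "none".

Lars free within 09:30–18:00: 10:00–11:15, 16:30–17:15.
Ines free within 09:30–18:00: 10:45–11:45, 12:30–12:45, 13:00–14:00.
Chen free within 09:30–18:00: 09:30–14:00, 14:15–14:45, 15:15–16:00, 16:45–17:00.
Ulrich ∩ Lars: 10:00–11:15.
Ulrich ∩ Lars ∩ Ines: 10:45–11:15.
Ulrich ∩ Lars ∩ Ines ∩ Chen: 10:45–11:15.
Windows ≥ 45 min: (none).

none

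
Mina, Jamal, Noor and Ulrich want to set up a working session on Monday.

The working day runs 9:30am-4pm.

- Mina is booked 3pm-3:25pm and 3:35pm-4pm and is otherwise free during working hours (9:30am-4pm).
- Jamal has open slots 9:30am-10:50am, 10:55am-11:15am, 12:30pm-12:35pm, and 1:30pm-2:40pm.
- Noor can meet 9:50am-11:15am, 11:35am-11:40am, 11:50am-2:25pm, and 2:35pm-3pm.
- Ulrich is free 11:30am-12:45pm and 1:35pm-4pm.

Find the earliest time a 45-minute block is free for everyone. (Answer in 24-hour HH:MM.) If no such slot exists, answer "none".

Mina free within 09:30–16:00: 09:30–15:00, 15:25–15:35.
Mina ∩ Jamal: 09:30–10:50, 10:55–11:15, 12:30–12:35, 13:30–14:40.
Mina ∩ Jamal ∩ Noor: 09:50–10:50, 10:55–11:15, 12:30–12:35, 13:30–14:25, 14:35–14:40.
Mina ∩ Jamal ∩ Noor ∩ Ulrich: 12:30–12:35, 13:35–14:25, 14:35–14:40.
Windows ≥ 45 min: 13:35–14:25.
Earliest such window starts at 13:35.

13:35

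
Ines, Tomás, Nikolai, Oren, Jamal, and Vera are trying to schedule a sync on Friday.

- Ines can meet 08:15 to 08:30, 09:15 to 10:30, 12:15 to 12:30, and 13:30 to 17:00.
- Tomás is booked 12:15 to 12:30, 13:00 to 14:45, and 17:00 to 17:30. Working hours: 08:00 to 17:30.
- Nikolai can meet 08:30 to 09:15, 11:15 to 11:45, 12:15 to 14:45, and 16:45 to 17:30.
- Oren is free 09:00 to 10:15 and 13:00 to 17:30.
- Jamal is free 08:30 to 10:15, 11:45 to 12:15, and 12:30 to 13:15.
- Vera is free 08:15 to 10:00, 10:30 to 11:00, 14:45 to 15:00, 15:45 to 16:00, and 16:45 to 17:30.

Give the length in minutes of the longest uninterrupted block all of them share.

0 minutes

Tomás free within 08:00–17:30: 08:00–12:15, 12:30–13:00, 14:45–17:00.
Ines ∩ Tomás: 08:15–08:30, 09:15–10:30, 14:45–17:00.
Ines ∩ Tomás ∩ Nikolai: 16:45–17:00.
Ines ∩ Tomás ∩ Nikolai ∩ Oren: 16:45–17:00.
Ines ∩ Tomás ∩ Nikolai ∩ Oren ∩ Jamal: (none).
Ines ∩ Tomás ∩ Nikolai ∩ Oren ∩ Jamal ∩ Vera: (none).
No common window.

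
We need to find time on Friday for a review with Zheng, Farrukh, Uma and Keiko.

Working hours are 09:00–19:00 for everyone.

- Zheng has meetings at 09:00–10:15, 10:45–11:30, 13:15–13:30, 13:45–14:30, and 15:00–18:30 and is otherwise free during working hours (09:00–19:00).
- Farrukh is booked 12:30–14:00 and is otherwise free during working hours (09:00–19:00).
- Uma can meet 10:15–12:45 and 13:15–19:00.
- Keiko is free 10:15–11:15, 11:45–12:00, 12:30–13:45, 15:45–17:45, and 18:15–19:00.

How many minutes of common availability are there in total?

Zheng free within 09:00–19:00: 10:15–10:45, 11:30–13:15, 13:30–13:45, 14:30–15:00, 18:30–19:00.
Farrukh free within 09:00–19:00: 09:00–12:30, 14:00–19:00.
Zheng ∩ Farrukh: 10:15–10:45, 11:30–12:30, 14:30–15:00, 18:30–19:00.
Zheng ∩ Farrukh ∩ Uma: 10:15–10:45, 11:30–12:30, 14:30–15:00, 18:30–19:00.
Zheng ∩ Farrukh ∩ Uma ∩ Keiko: 10:15–10:45, 11:45–12:00, 18:30–19:00.
Total common minutes: 30 + 15 + 30 = 75.

75 minutes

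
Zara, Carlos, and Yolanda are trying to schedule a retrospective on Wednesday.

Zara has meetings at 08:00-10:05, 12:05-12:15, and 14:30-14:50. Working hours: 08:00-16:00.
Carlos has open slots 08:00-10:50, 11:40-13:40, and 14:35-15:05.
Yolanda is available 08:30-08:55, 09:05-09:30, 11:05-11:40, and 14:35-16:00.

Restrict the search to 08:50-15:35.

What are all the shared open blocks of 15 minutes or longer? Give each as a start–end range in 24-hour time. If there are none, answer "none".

Zara free within 08:00–16:00: 10:05–12:05, 12:15–14:30, 14:50–16:00.
Zara ∩ Carlos: 10:05–10:50, 11:40–12:05, 12:15–13:40, 14:50–15:05.
Zara ∩ Carlos ∩ Yolanda: 14:50–15:05.
Restricted to 08:50–15:35: 14:50–15:05.
Windows ≥ 15 min: 14:50–15:05.

14:50–15:05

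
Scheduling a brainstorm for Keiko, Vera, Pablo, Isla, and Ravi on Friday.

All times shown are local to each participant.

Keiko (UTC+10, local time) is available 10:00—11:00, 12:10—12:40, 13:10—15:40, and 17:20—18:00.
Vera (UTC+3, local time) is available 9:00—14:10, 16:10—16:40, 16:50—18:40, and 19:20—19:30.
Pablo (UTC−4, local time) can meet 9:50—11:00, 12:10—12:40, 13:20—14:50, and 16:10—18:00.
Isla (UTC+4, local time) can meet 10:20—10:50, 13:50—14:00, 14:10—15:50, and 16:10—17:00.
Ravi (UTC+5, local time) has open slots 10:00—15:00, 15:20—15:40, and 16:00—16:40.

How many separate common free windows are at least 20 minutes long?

Keiko → UTC: 00:00–01:00, 02:10–02:40, 03:10–05:40, 07:20–08:00.
Vera → UTC: 06:00–11:10, 13:10–13:40, 13:50–15:40, 16:20–16:30.
Pablo → UTC: 13:50–15:00, 16:10–16:40, 17:20–18:50, 20:10–22:00.
Isla → UTC: 06:20–06:50, 09:50–10:00, 10:10–11:50, 12:10–13:00.
Ravi → UTC: 05:00–10:00, 10:20–10:40, 11:00–11:40.
Keiko ∩ Vera: 07:20–08:00.
Keiko ∩ Vera ∩ Pablo: (none).
Keiko ∩ Vera ∩ Pablo ∩ Isla: (none).
Keiko ∩ Vera ∩ Pablo ∩ Isla ∩ Ravi: (none).
Windows ≥ 20 min: (none).
That's 0 windows.

0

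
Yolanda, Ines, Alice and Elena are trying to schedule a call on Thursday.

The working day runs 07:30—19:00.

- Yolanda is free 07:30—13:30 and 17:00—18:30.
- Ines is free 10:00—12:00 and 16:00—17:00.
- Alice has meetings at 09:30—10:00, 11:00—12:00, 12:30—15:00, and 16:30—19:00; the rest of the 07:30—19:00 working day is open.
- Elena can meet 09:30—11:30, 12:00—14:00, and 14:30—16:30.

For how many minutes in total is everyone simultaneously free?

Alice free within 07:30–19:00: 07:30–09:30, 10:00–11:00, 12:00–12:30, 15:00–16:30.
Yolanda ∩ Ines: 10:00–12:00.
Yolanda ∩ Ines ∩ Alice: 10:00–11:00.
Yolanda ∩ Ines ∩ Alice ∩ Elena: 10:00–11:00.
Total common minutes: 60.

60 minutes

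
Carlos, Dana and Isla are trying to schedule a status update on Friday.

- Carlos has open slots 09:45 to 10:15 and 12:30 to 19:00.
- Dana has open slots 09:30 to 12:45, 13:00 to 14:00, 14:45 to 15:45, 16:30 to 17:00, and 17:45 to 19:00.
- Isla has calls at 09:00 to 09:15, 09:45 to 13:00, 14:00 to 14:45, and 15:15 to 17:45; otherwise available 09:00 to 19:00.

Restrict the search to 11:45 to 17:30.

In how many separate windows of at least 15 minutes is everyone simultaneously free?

2

Isla free within 09:00–19:00: 09:15–09:45, 13:00–14:00, 14:45–15:15, 17:45–19:00.
Carlos ∩ Dana: 09:45–10:15, 12:30–12:45, 13:00–14:00, 14:45–15:45, 16:30–17:00, 17:45–19:00.
Carlos ∩ Dana ∩ Isla: 13:00–14:00, 14:45–15:15, 17:45–19:00.
Restricted to 11:45–17:30: 13:00–14:00, 14:45–15:15.
Windows ≥ 15 min: 13:00–14:00, 14:45–15:15.
That's 2 windows.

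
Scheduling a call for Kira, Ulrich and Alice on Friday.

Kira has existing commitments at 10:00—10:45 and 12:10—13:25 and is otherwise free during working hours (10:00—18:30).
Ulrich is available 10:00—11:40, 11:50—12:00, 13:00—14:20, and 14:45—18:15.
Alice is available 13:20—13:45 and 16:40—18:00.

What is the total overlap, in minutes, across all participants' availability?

Kira free within 10:00–18:30: 10:45–12:10, 13:25–18:30.
Kira ∩ Ulrich: 10:45–11:40, 11:50–12:00, 13:25–14:20, 14:45–18:15.
Kira ∩ Ulrich ∩ Alice: 13:25–13:45, 16:40–18:00.
Total common minutes: 20 + 80 = 100.

100 minutes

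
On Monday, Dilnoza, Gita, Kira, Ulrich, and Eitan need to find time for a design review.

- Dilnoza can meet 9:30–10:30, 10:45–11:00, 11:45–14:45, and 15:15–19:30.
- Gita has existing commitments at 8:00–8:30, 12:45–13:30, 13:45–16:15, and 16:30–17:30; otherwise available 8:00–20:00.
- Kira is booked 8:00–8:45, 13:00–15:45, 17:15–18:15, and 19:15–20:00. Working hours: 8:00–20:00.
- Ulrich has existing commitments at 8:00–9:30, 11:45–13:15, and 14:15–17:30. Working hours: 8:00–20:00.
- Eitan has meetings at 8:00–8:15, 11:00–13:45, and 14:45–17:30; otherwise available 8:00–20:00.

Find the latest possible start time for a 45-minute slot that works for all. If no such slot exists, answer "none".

Gita free within 08:00–20:00: 08:30–12:45, 13:30–13:45, 16:15–16:30, 17:30–20:00.
Kira free within 08:00–20:00: 08:45–13:00, 15:45–17:15, 18:15–19:15.
Ulrich free within 08:00–20:00: 09:30–11:45, 13:15–14:15, 17:30–20:00.
Eitan free within 08:00–20:00: 08:15–11:00, 13:45–14:45, 17:30–20:00.
Dilnoza ∩ Gita: 09:30–10:30, 10:45–11:00, 11:45–12:45, 13:30–13:45, 16:15–16:30, 17:30–19:30.
Dilnoza ∩ Gita ∩ Kira: 09:30–10:30, 10:45–11:00, 11:45–12:45, 16:15–16:30, 18:15–19:15.
Dilnoza ∩ Gita ∩ Kira ∩ Ulrich: 09:30–10:30, 10:45–11:00, 18:15–19:15.
Dilnoza ∩ Gita ∩ Kira ∩ Ulrich ∩ Eitan: 09:30–10:30, 10:45–11:00, 18:15–19:15.
Windows ≥ 45 min: 09:30–10:30, 18:15–19:15.
Latest start in the last window 18:15–19:15 is 19:15 − 45 min = 18:30.

18:30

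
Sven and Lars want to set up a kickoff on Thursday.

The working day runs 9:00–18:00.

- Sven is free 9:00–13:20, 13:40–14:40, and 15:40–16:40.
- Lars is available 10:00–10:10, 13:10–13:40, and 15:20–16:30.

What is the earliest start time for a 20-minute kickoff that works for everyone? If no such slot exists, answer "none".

Sven ∩ Lars: 10:00–10:10, 13:10–13:20, 15:40–16:30.
Windows ≥ 20 min: 15:40–16:30.
Earliest such window starts at 15:40.

15:40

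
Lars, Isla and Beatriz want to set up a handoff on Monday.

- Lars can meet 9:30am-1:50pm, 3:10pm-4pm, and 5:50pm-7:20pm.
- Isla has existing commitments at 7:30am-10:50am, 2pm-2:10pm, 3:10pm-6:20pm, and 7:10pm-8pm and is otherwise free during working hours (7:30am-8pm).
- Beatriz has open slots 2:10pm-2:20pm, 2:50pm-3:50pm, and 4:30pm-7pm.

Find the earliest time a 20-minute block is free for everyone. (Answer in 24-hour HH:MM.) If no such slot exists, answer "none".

Isla free within 07:30–20:00: 10:50–14:00, 14:10–15:10, 18:20–19:10.
Lars ∩ Isla: 10:50–13:50, 18:20–19:10.
Lars ∩ Isla ∩ Beatriz: 18:20–19:00.
Windows ≥ 20 min: 18:20–19:00.
Earliest such window starts at 18:20.

18:20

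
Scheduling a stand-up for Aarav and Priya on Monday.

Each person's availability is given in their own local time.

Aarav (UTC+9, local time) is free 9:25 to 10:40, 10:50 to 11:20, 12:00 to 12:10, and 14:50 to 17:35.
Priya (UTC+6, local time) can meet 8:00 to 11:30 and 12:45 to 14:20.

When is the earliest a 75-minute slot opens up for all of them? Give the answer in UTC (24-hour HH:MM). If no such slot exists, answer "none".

Aarav → UTC: 00:25–01:40, 01:50–02:20, 03:00–03:10, 05:50–08:35.
Priya → UTC: 02:00–05:30, 06:45–08:20.
Aarav ∩ Priya: 02:00–02:20, 03:00–03:10, 06:45–08:20.
Windows ≥ 75 min: 06:45–08:20.
Earliest such window starts at 06:45.

06:45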